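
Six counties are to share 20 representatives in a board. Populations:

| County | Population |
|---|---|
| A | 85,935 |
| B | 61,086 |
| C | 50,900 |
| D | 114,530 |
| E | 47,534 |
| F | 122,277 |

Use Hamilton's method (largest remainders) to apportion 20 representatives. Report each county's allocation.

Total 482262; standard divisor 482262/20 ≈ 24113.1.
Standard quotas: A 3.5638, B 2.5333, C 2.1109, D 4.7497, E 1.9713, F 5.0710.
Lower quotas: A 3, B 2, C 2, D 4, E 1, F 5 (sum 17, leaving 3 seats).
Remainders in descending order: E 0.9713, D 0.7497, A 0.5638, B 0.5333, C 0.1109, F 0.0710.
The surplus seats go to E, D, A.

A: 4, B: 2, C: 2, D: 5, E: 2, F: 5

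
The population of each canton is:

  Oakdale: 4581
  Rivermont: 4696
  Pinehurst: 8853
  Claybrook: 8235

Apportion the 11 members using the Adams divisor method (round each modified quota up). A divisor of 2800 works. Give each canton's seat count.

With modified divisor 2800: modified quotas Oakdale 1.636, Rivermont 1.677, Pinehurst 3.162, Claybrook 2.941.
Rounding up: Oakdale 2, Rivermont 2, Pinehurst 4, Claybrook 3 (total 11).

Oakdale 2, Rivermont 2, Pinehurst 4, Claybrook 3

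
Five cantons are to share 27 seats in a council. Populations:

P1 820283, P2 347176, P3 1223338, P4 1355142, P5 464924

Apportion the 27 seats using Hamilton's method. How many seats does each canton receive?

The standard divisor is 4210863/27 ≈ 155957.889.
Standard quotas: P1 5.2596, P2 2.2261, P3 7.8440, P4 8.6892, P5 2.9811.
Lower quotas: P1 5, P2 2, P3 7, P4 8, P5 2 (sum 24, leaving 3 seats).
Remainders in descending order: P5 0.9811, P3 0.8440, P4 0.6892, P1 0.2596, P2 0.2261.
Largest remainders: P5, P3, P4 receive the extra seats.

P1: 5, P2: 2, P3: 8, P4: 9, P5: 3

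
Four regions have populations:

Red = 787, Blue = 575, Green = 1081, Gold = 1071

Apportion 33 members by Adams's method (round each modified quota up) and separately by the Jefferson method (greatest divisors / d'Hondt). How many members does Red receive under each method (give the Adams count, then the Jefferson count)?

Adams: Red 7, Blue 6, Green 10, Gold 10.
Jefferson: Red 8, Blue 5, Green 10, Gold 10.
Red gets 7 under Adams and 8 under Jefferson.

7 and 8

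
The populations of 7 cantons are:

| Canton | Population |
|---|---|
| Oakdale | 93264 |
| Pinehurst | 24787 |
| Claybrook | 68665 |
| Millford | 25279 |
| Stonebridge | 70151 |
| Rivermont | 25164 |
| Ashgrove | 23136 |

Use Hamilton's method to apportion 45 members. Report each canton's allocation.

The standard divisor is 330446/45 ≈ 7343.244.
Standard quotas: Oakdale 12.7007, Pinehurst 3.3755, Claybrook 9.3508, Millford 3.4425, Stonebridge 9.5531, Rivermont 3.4268, Ashgrove 3.1507.
Lower quotas: Oakdale 12, Pinehurst 3, Claybrook 9, Millford 3, Stonebridge 9, Rivermont 3, Ashgrove 3 (sum 42, leaving 3 seats).
Remainders in descending order: Oakdale 0.7007, Stonebridge 0.5531, Millford 0.4425, Rivermont 0.4268, Pinehurst 0.3755, Claybrook 0.3508, Ashgrove 0.1507.
Largest remainders: Oakdale, Stonebridge, Millford receive the extra seats.

Oakdale: 13; Pinehurst: 3; Claybrook: 9; Millford: 4; Stonebridge: 10; Rivermont: 3; Ashgrove: 3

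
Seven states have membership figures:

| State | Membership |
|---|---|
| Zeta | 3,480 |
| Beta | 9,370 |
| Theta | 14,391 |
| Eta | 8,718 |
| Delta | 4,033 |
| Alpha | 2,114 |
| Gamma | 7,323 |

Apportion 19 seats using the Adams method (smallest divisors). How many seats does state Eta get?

Standard divisor 49429/19 ≈ 2601.526; standard quotas: Zeta 1.338, Beta 3.602, Theta 5.532, Eta 3.351, Delta 1.550, Alpha 0.813, Gamma 2.815.
Rounding up gives 2, 4, 6, 4, 2, 1, 3 = 22 seats, so the divisor must be adjusted.
With modified divisor 3300: modified quotas Zeta 1.055, Beta 2.839, Theta 4.361, Eta 2.642, Delta 1.222, Alpha 0.641, Gamma 2.219.
Rounding up: Zeta 2, Beta 3, Theta 5, Eta 3, Delta 2, Alpha 1, Gamma 3 (total 19).
Eta receives 3.

3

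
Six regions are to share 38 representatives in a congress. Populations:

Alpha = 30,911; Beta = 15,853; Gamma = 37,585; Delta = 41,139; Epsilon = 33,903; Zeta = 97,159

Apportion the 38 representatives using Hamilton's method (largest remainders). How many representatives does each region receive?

Alpha 5; Beta 2; Gamma 6; Delta 6; Epsilon 5; Zeta 14

The standard divisor is 256550/38 ≈ 6751.316.
Standard quotas: Alpha 4.5785, Beta 2.3481, Gamma 5.5671, Delta 6.0935, Epsilon 5.0217, Zeta 14.3911.
Lower quotas: Alpha 4, Beta 2, Gamma 5, Delta 6, Epsilon 5, Zeta 14 (sum 36, leaving 2 seats).
Remainders in descending order: Alpha 0.5785, Gamma 0.5671, Zeta 0.3911, Beta 0.3481, Delta 0.0935, Epsilon 0.0217.
The surplus seats go to Alpha, Gamma.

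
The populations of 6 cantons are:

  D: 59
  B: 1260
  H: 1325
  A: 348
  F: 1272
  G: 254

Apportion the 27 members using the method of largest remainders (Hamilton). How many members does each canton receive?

Total 4518; standard divisor 4518/27 ≈ 167.333.
Standard quotas: D 0.353, B 7.530, H 7.918, A 2.080, F 7.602, G 1.518.
Lower quotas: D 0, B 7, H 7, A 2, F 7, G 1 (sum 24, leaving 3 seats).
Remainders in descending order: H 0.918, F 0.602, B 0.530, G 0.518, D 0.353, A 0.080.
The surplus seats go to H, F, B.

D=0; B=8; H=8; A=2; F=8; G=1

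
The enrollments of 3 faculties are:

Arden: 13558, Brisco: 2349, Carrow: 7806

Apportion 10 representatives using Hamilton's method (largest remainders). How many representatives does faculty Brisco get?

Total 23713; standard divisor 23713/10 ≈ 2371.3.
Standard quotas: Arden 5.7175, Brisco 0.9906, Carrow 3.2919.
Lower quotas: Arden 5, Brisco 0, Carrow 3 (sum 8, leaving 2 seats).
Remainders in descending order: Brisco 0.9906, Arden 0.7175, Carrow 0.2919.
Largest remainders: Brisco, Arden receive the extra seats.
Brisco receives 1.

1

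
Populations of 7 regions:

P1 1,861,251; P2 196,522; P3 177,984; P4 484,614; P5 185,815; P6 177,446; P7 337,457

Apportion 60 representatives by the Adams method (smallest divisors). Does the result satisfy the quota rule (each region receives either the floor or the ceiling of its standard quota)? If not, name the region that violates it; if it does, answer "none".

Standard quotas: P1 32.643, P2 3.447, P3 3.122, P4 8.499, P5 3.259, P6 3.112, P7 5.918.
Adams allocation: P1 31, P2 4, P3 3, P4 9, P5 4, P6 3, P7 6.
P1 has quota 32.643 (lower 32, upper 33) but receives 31 — outside the quota interval.

P1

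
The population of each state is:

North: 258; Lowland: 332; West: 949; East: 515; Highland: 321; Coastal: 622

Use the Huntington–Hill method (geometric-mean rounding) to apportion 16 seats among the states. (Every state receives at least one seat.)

North: 1; Lowland: 2; West: 5; East: 3; Highland: 2; Coastal: 3

With divisor 196: modified quotas North 1.316, Lowland 1.694, West 4.842, East 2.628, Highland 1.638, Coastal 3.173.
Geometric-mean thresholds: North √(1·2)=1.414, Lowland √(1·2)=1.414, West √(4·5)=4.472, East √(2·3)=2.449, Highland √(1·2)=1.414, Coastal √(3·4)=3.464.
Each quota rounded against its threshold gives North 1, Lowland 2, West 5, East 3, Highland 2, Coastal 3 (total 16).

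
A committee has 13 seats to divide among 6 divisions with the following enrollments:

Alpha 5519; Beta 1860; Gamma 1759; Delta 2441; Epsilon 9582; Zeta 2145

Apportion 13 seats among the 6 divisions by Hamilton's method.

Standard divisor: 23306 ÷ 13 ≈ 1792.769.
Standard quotas: Alpha 3.0785, Beta 1.0375, Gamma 0.9812, Delta 1.3616, Epsilon 5.3448, Zeta 1.1965.
Lower quotas: Alpha 3, Beta 1, Gamma 0, Delta 1, Epsilon 5, Zeta 1 (sum 11, leaving 2 seats).
Remainders in descending order: Gamma 0.9812, Delta 0.3616, Epsilon 0.3448, Zeta 0.1965, Alpha 0.0785, Beta 0.0375.
Largest remainders: Gamma, Delta receive the extra seats.

Alpha: 3; Beta: 1; Gamma: 1; Delta: 2; Epsilon: 5; Zeta: 1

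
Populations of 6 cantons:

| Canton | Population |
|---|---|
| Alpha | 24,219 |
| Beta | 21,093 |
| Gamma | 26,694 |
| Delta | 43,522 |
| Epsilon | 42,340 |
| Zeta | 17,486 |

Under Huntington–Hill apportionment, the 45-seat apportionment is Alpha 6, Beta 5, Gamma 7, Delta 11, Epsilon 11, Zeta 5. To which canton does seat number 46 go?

Priority for the next seat is population ÷ (√(s·(s+1))).
Priorities: Alpha 3737.073, Beta 3851.037, Gamma 3567.136, Delta 3788.104, Epsilon 3685.224, Zeta 3192.492.
Highest priority: Beta.

Beta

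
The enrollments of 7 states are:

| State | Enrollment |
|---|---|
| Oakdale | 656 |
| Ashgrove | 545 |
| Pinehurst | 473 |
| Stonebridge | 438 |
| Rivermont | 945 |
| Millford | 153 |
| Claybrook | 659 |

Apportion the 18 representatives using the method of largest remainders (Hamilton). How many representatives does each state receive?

Oakdale 3, Ashgrove 3, Pinehurst 2, Stonebridge 2, Rivermont 4, Millford 1, Claybrook 3

The standard divisor is 3869/18 ≈ 214.944.
Standard quotas: Oakdale 3.052, Ashgrove 2.536, Pinehurst 2.201, Stonebridge 2.038, Rivermont 4.396, Millford 0.712, Claybrook 3.066.
Lower quotas: Oakdale 3, Ashgrove 2, Pinehurst 2, Stonebridge 2, Rivermont 4, Millford 0, Claybrook 3 (sum 16, leaving 2 seats).
Remainders in descending order: Millford 0.712, Ashgrove 0.536, Rivermont 0.396, Pinehurst 0.201, Claybrook 0.066, Oakdale 0.052, Stonebridge 0.038.
Largest remainders: Millford, Ashgrove receive the extra seats.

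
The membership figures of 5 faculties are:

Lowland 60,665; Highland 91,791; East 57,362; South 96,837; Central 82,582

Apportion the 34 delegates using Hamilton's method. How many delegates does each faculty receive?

Total 389237; standard divisor 389237/34 ≈ 11448.147.
Standard quotas: Lowland 5.2991, Highland 8.0180, East 5.0106, South 8.4587, Central 7.2136.
Lower quotas: Lowland 5, Highland 8, East 5, South 8, Central 7 (sum 33, leaving 1 seat).
Remainders in descending order: South 0.4587, Lowland 0.2991, Central 0.2136, Highland 0.0180, East 0.0106.
The surplus seat goes to South.

Lowland 5, Highland 8, East 5, South 9, Central 7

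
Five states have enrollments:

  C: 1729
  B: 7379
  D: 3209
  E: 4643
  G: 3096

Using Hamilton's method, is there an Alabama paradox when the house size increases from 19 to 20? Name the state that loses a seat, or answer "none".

At 19 seats: C 2, B 7, D 3, E 4, G 3.
At 20 seats: C 2, B 7, D 3, E 5, G 3.
No state's allocation decreased.

none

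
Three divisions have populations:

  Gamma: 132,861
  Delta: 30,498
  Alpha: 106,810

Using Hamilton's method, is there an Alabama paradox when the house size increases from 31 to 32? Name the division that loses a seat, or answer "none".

Delta

At 31 seats: Gamma 15, Delta 4, Alpha 12.
At 32 seats: Gamma 16, Delta 3, Alpha 13.
Delta drops from 4 to 3.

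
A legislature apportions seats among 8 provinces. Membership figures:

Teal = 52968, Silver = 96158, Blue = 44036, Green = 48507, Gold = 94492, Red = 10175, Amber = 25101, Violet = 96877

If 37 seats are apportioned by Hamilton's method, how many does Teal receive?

Standard divisor: 468314 ÷ 37 ≈ 12657.135.
Standard quotas: Teal 4.1848, Silver 7.5971, Blue 3.4791, Green 3.8324, Gold 7.4655, Red 0.8039, Amber 1.9832, Violet 7.6539.
Lower quotas: Teal 4, Silver 7, Blue 3, Green 3, Gold 7, Red 0, Amber 1, Violet 7 (sum 32, leaving 5 seats).
Remainders in descending order: Amber 0.9832, Green 0.8324, Red 0.8039, Violet 0.6539, Silver 0.5971, Blue 0.4791, Gold 0.4655, Teal 0.1848.
Largest remainders: Amber, Green, Red, Violet, Silver receive the extra seats.
Teal receives 4.

4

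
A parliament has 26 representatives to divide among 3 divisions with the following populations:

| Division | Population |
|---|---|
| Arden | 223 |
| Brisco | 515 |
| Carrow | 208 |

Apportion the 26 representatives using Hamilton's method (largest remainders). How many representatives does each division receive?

The standard divisor is 946/26 ≈ 36.385.
Standard quotas: Arden 6.129, Brisco 14.154, Carrow 5.717.
Lower quotas: Arden 6, Brisco 14, Carrow 5 (sum 25, leaving 1 seat).
Remainders in descending order: Carrow 0.717, Brisco 0.154, Arden 0.129.
Largest remainder: Carrow receives the extra seat.

Arden=6, Brisco=14, Carrow=6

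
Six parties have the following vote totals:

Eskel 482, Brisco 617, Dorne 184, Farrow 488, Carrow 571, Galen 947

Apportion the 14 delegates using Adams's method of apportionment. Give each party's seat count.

Eskel 2, Brisco 3, Dorne 1, Farrow 2, Carrow 2, Galen 4

Standard divisor 3289/14 ≈ 234.929; standard quotas: Eskel 2.052, Brisco 2.626, Dorne 0.783, Farrow 2.077, Carrow 2.431, Galen 4.031.
Rounding up gives 3, 3, 1, 3, 3, 5 = 18 seats, so the divisor must be adjusted.
With modified divisor 300: modified quotas Eskel 1.607, Brisco 2.057, Dorne 0.613, Farrow 1.627, Carrow 1.903, Galen 3.157.
Rounding up: Eskel 2, Brisco 3, Dorne 1, Farrow 2, Carrow 2, Galen 4 (total 14).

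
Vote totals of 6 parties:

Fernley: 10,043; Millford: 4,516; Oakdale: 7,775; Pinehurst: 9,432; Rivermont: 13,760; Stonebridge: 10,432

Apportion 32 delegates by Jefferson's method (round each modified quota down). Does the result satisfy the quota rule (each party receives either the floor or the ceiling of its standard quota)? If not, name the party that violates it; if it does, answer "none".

Standard quotas: Fernley 5.743, Millford 2.583, Oakdale 4.446, Pinehurst 5.394, Rivermont 7.869, Stonebridge 5.966.
Jefferson allocation: Fernley 6, Millford 2, Oakdale 4, Pinehurst 6, Rivermont 8, Stonebridge 6.
Every allocation lies between the lower and upper quota.

none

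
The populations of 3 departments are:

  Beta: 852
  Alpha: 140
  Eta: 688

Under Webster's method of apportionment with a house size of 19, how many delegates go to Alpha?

2

Standard divisor 1680/19 ≈ 88.421; standard quotas: Beta 9.636, Alpha 1.583, Eta 7.781.
Rounding to the nearest integer gives 10, 2, 8 = 20 seats, so the divisor must be adjusted.
With modified divisor 90: modified quotas Beta 9.467, Alpha 1.556, Eta 7.644.
Rounding to the nearest integer: Beta 9, Alpha 2, Eta 8 (total 19).
Alpha receives 2.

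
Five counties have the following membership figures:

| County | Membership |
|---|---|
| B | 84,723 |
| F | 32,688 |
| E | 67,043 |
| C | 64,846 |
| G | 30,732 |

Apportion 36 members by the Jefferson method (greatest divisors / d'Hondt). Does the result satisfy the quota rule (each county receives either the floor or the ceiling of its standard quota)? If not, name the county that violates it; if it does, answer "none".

none

Standard quotas: B 10.892, F 4.202, E 8.619, C 8.336, G 3.951.
Jefferson allocation: B 11, F 4, E 9, C 8, G 4.
Every allocation lies between the lower and upper quota.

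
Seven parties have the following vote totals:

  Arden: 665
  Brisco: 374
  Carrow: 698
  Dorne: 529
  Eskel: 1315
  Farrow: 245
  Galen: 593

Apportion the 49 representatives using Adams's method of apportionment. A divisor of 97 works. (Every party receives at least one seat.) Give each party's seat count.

With modified divisor 97: modified quotas Arden 6.856, Brisco 3.856, Carrow 7.196, Dorne 5.454, Eskel 13.557, Farrow 2.526, Galen 6.113.
Rounding up: Arden 7, Brisco 4, Carrow 8, Dorne 6, Eskel 14, Farrow 3, Galen 7 (total 49).

Arden=7, Brisco=4, Carrow=8, Dorne=6, Eskel=14, Farrow=3, Galen=7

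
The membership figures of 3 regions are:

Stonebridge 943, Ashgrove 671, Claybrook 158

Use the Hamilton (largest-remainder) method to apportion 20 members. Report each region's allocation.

Stonebridge: 11, Ashgrove: 7, Claybrook: 2

The standard divisor is 1772/20 ≈ 88.6.
Standard quotas: Stonebridge 10.643, Ashgrove 7.573, Claybrook 1.783.
Lower quotas: Stonebridge 10, Ashgrove 7, Claybrook 1 (sum 18, leaving 2 seats).
Remainders in descending order: Claybrook 0.783, Stonebridge 0.643, Ashgrove 0.573.
The surplus seats go to Claybrook, Stonebridge.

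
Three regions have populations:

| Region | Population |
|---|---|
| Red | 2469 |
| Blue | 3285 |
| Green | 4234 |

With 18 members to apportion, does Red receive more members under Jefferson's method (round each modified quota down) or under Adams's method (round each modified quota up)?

Adams

Jefferson: Red 4, Blue 6, Green 8.
Adams: Red 5, Blue 6, Green 7.
Red gets 4 under Jefferson and 5 under Adams.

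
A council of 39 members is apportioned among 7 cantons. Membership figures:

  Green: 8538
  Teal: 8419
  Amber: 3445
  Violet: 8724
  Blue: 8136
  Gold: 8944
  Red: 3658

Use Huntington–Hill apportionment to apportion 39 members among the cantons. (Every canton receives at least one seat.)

Green=7; Teal=6; Amber=3; Violet=7; Blue=6; Gold=7; Red=3

With divisor 1308: modified quotas Green 6.528, Teal 6.437, Amber 2.634, Violet 6.670, Blue 6.220, Gold 6.838, Red 2.797.
Geometric-mean thresholds: Green √(6·7)=6.481, Teal √(6·7)=6.481, Amber √(2·3)=2.449, Violet √(6·7)=6.481, Blue √(6·7)=6.481, Gold √(6·7)=6.481, Red √(2·3)=2.449.
Each quota rounded against its threshold gives Green 7, Teal 6, Amber 3, Violet 7, Blue 6, Gold 7, Red 3 (total 39).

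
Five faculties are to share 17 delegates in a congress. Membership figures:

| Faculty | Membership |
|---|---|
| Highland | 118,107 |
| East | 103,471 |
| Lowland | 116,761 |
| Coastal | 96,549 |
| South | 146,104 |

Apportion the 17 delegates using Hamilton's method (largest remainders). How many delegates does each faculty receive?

Highland: 4, East: 3, Lowland: 3, Coastal: 3, South: 4

Total 580992; standard divisor 580992/17 = 34176.
Standard quotas: Highland 3.4558, East 3.0276, Lowland 3.4165, Coastal 2.8251, South 4.2750.
Lower quotas: Highland 3, East 3, Lowland 3, Coastal 2, South 4 (sum 15, leaving 2 seats).
Remainders in descending order: Coastal 0.8251, Highland 0.4558, Lowland 0.4165, South 0.2750, East 0.0276.
The surplus seats go to Coastal, Highland.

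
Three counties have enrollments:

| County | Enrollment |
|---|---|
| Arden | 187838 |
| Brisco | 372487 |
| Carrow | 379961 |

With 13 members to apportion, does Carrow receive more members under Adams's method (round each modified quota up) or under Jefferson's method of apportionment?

Jefferson

Adams: Arden 3, Brisco 5, Carrow 5.
Jefferson: Arden 2, Brisco 5, Carrow 6.
Carrow gets 5 under Adams and 6 under Jefferson.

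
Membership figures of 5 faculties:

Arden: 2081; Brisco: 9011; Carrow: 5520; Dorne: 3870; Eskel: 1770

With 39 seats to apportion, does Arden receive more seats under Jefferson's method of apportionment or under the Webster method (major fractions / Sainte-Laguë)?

Jefferson: Arden 3, Brisco 16, Carrow 10, Dorne 7, Eskel 3.
Webster: Arden 4, Brisco 16, Carrow 9, Dorne 7, Eskel 3.
Arden gets 3 under Jefferson and 4 under Webster.

Webster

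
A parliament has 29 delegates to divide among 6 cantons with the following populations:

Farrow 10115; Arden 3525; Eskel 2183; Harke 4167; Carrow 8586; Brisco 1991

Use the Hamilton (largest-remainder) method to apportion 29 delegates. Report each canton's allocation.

Farrow=10, Arden=3, Eskel=2, Harke=4, Carrow=8, Brisco=2

Standard divisor: 30567 ÷ 29 ≈ 1054.034.
Standard quotas: Farrow 9.5965, Arden 3.3443, Eskel 2.0711, Harke 3.9534, Carrow 8.1458, Brisco 1.8889.
Lower quotas: Farrow 9, Arden 3, Eskel 2, Harke 3, Carrow 8, Brisco 1 (sum 26, leaving 3 seats).
Remainders in descending order: Harke 0.9534, Brisco 0.8889, Farrow 0.5965, Arden 0.3443, Carrow 0.1458, Eskel 0.0711.
Largest remainders: Harke, Brisco, Farrow receive the extra seats.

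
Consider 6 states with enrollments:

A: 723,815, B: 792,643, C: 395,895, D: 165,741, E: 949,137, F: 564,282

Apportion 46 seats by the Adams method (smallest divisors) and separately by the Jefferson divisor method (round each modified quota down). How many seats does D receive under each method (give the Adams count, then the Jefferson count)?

Adams: A 9, B 10, C 5, D 3, E 12, F 7.
Jefferson: A 9, B 10, C 5, D 2, E 13, F 7.
D gets 3 under Adams and 2 under Jefferson.

3 and 2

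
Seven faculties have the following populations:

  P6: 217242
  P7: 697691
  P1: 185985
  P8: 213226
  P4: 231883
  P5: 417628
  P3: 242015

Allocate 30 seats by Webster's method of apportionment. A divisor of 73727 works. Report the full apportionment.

P6 3; P7 9; P1 3; P8 3; P4 3; P5 6; P3 3

With modified divisor 73727: modified quotas P6 2.947, P7 9.463, P1 2.523, P8 2.892, P4 3.145, P5 5.665, P3 3.283.
Rounding to the nearest integer: P6 3, P7 9, P1 3, P8 3, P4 3, P5 6, P3 3 (total 30).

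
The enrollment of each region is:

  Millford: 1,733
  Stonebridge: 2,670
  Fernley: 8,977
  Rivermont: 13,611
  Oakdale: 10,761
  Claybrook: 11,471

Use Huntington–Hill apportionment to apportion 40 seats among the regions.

Millford 2, Stonebridge 2, Fernley 7, Rivermont 11, Oakdale 9, Claybrook 9

With divisor 1217: modified quotas Millford 1.424, Stonebridge 2.194, Fernley 7.376, Rivermont 11.184, Oakdale 8.842, Claybrook 9.426.
Geometric-mean thresholds: Millford √(1·2)=1.414, Stonebridge √(2·3)=2.449, Fernley √(7·8)=7.483, Rivermont √(11·12)=11.489, Oakdale √(8·9)=8.485, Claybrook √(9·10)=9.487.
Each quota rounded against its threshold gives Millford 2, Stonebridge 2, Fernley 7, Rivermont 11, Oakdale 9, Claybrook 9 (total 40).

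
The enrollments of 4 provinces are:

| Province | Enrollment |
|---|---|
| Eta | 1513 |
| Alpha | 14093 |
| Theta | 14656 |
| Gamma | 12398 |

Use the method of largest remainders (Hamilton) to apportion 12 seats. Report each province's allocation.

Eta: 0, Alpha: 4, Theta: 4, Gamma: 4

The standard divisor is 42660/12 = 3555.
Standard quotas: Eta 0.4256, Alpha 3.9643, Theta 4.1226, Gamma 3.4875.
Lower quotas: Eta 0, Alpha 3, Theta 4, Gamma 3 (sum 10, leaving 2 seats).
Remainders in descending order: Alpha 0.9643, Gamma 0.4875, Eta 0.4256, Theta 0.1226.
Largest remainders: Alpha, Gamma receive the extra seats.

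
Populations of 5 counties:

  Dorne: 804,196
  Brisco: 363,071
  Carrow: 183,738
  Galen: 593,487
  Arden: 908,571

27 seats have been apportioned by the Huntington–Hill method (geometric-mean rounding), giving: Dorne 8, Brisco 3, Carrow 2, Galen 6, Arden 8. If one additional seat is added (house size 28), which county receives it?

Arden

Priority for the next seat is population ÷ (√(s·(s+1))).
Priorities: Dorne 94775.408, Brisco 104809.570, Carrow 75010.724, Galen 91577.032, Arden 107076.119.
Highest priority: Arden.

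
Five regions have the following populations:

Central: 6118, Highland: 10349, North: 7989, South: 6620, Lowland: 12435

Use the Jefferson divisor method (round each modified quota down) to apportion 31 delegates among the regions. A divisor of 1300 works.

Central 4; Highland 7; North 6; South 5; Lowland 9

With modified divisor 1300: modified quotas Central 4.706, Highland 7.961, North 6.145, South 5.092, Lowland 9.565.
Rounding down: Central 4, Highland 7, North 6, South 5, Lowland 9 (total 31).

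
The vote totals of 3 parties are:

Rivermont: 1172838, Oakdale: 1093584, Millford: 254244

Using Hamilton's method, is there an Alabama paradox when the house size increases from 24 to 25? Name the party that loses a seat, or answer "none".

At 24 seats: Rivermont 11, Oakdale 10, Millford 3.
At 25 seats: Rivermont 12, Oakdale 11, Millford 2.
Millford drops from 3 to 2.

Millford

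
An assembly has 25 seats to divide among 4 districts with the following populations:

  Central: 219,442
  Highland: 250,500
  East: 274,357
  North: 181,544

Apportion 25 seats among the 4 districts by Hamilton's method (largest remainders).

Standard divisor: 925843 ÷ 25 ≈ 37033.72.
Standard quotas: Central 5.9255, Highland 6.7641, East 7.4083, North 4.9021.
Lower quotas: Central 5, Highland 6, East 7, North 4 (sum 22, leaving 3 seats).
Remainders in descending order: Central 0.9255, North 0.9021, Highland 0.7641, East 0.4083.
Largest remainders: Central, North, Highland receive the extra seats.

Central 6; Highland 7; East 7; North 5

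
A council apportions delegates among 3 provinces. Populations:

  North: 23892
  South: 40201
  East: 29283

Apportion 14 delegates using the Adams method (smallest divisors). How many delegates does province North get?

4

Standard divisor 93376/14 ≈ 6669.714; standard quotas: North 3.582, South 6.027, East 4.390.
Rounding up gives 4, 7, 5 = 16 seats, so the divisor must be adjusted.
With modified divisor 7600: modified quotas North 3.144, South 5.290, East 3.853.
Rounding up: North 4, South 6, East 4 (total 14).
North receives 4.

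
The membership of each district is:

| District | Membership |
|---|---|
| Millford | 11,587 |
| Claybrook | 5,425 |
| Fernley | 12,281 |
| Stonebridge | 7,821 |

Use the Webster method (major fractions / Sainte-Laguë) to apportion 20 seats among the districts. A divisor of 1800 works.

With modified divisor 1800: modified quotas Millford 6.437, Claybrook 3.014, Fernley 6.823, Stonebridge 4.345.
Rounding to the nearest integer: Millford 6, Claybrook 3, Fernley 7, Stonebridge 4 (total 20).

Millford=6, Claybrook=3, Fernley=7, Stonebridge=4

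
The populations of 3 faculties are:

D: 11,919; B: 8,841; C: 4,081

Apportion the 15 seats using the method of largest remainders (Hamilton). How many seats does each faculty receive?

The standard divisor is 24841/15 ≈ 1656.067.
Standard quotas: D 7.1972, B 5.3386, C 2.4643.
Lower quotas: D 7, B 5, C 2 (sum 14, leaving 1 seat).
Remainders in descending order: C 0.4643, B 0.3386, D 0.1972.
The surplus seat goes to C.

D 7, B 5, C 3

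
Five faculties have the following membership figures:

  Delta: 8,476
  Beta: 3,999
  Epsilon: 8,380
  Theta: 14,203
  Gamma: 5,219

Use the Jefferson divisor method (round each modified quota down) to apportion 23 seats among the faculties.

Delta=5, Beta=2, Epsilon=5, Theta=8, Gamma=3

Standard divisor 40277/23 ≈ 1751.174; standard quotas: Delta 4.840, Beta 2.284, Epsilon 4.785, Theta 8.111, Gamma 2.980.
Rounding down gives 4, 2, 4, 8, 2 = 20 seats, so the divisor must be adjusted.
With modified divisor 1600: modified quotas Delta 5.298, Beta 2.499, Epsilon 5.237, Theta 8.877, Gamma 3.262.
Rounding down: Delta 5, Beta 2, Epsilon 5, Theta 8, Gamma 3 (total 23).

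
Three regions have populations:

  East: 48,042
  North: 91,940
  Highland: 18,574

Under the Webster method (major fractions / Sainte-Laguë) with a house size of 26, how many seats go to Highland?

3

Standard divisor 158556/26 ≈ 6098.308; standard quotas: East 7.878, North 15.076, Highland 3.046.
Rounding to the nearest integer gives East 8, North 15, Highland 3 — total 26, matching the house size, so no adjustment is needed.
Highland receives 3.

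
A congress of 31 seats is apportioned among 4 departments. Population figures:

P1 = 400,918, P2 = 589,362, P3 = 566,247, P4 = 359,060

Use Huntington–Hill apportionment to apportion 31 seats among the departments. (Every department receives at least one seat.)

With divisor 61994: modified quotas P1 6.467, P2 9.507, P3 9.134, P4 5.792.
Geometric-mean thresholds: P1 √(6·7)=6.481, P2 √(9·10)=9.487, P3 √(9·10)=9.487, P4 √(5·6)=5.477.
Each quota rounded against its threshold gives P1 6, P2 10, P3 9, P4 6 (total 31).

P1 6; P2 10; P3 9; P4 6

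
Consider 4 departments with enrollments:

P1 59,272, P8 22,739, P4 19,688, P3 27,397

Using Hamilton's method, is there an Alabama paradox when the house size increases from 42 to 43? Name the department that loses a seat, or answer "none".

At 42 seats: P1 19, P8 7, P4 7, P3 9.
At 43 seats: P1 20, P8 8, P4 6, P3 9.
P4 drops from 7 to 6.

P4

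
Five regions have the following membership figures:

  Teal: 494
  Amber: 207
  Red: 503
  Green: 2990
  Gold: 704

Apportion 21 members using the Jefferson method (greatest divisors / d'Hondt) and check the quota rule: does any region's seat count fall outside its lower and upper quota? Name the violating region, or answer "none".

Standard quotas: Teal 2.118, Amber 0.888, Red 2.157, Green 12.820, Gold 3.018.
Jefferson allocation: Teal 2, Amber 0, Red 2, Green 14, Gold 3.
Green has quota 12.820 (lower 12, upper 13) but receives 14 — outside the quota interval.

Green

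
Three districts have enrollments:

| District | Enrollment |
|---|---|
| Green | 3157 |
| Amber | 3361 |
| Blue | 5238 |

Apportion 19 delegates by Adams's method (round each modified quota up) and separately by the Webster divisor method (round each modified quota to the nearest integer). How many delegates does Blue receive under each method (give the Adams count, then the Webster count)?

8 and 9

Adams: Green 5, Amber 6, Blue 8.
Webster: Green 5, Amber 5, Blue 9.
Blue gets 8 under Adams and 9 under Webster.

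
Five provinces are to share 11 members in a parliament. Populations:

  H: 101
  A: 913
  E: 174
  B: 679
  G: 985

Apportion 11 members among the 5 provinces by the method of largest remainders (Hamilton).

H 0, A 3, E 1, B 3, G 4

Total 2852; standard divisor 2852/11 ≈ 259.273.
Standard quotas: H 0.390, A 3.521, E 0.671, B 2.619, G 3.799.
Lower quotas: H 0, A 3, E 0, B 2, G 3 (sum 8, leaving 3 seats).
Remainders in descending order: G 0.799, E 0.671, B 0.619, A 0.521, H 0.390.
The surplus seats go to G, E, B.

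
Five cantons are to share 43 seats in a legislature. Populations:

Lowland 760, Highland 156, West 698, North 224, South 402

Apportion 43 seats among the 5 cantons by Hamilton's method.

Lowland 15; Highland 3; West 13; North 4; South 8

Standard divisor: 2240 ÷ 43 ≈ 52.093.
Standard quotas: Lowland 14.589, Highland 2.995, West 13.399, North 4.300, South 7.717.
Lower quotas: Lowland 14, Highland 2, West 13, North 4, South 7 (sum 40, leaving 3 seats).
Remainders in descending order: Highland 0.995, South 0.717, Lowland 0.589, West 0.399, North 0.300.
Largest remainders: Highland, South, Lowland receive the extra seats.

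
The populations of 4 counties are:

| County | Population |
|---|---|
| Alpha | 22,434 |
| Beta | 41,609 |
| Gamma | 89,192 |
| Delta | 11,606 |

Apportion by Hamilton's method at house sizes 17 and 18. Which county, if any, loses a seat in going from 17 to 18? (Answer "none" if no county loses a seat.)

Alpha

At 17 seats: Alpha 3, Beta 4, Gamma 9, Delta 1.
At 18 seats: Alpha 2, Beta 5, Gamma 10, Delta 1.
Alpha drops from 3 to 2.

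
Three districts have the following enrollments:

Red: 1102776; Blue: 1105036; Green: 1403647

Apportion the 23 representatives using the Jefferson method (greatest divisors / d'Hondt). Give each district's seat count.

Red 7, Blue 7, Green 9

Standard divisor 3611459/23 ≈ 157019.957; standard quotas: Red 7.023, Blue 7.038, Green 8.939.
Rounding down gives 7, 7, 8 = 22 seats, so the divisor must be adjusted.
With modified divisor 148200: modified quotas Red 7.441, Blue 7.456, Green 9.471.
Rounding down: Red 7, Blue 7, Green 9 (total 23).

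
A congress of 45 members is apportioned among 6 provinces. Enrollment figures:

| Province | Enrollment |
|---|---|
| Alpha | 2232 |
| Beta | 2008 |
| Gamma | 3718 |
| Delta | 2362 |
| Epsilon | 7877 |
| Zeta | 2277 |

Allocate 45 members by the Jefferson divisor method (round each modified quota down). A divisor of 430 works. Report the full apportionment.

Alpha 5; Beta 4; Gamma 8; Delta 5; Epsilon 18; Zeta 5

With modified divisor 430: modified quotas Alpha 5.191, Beta 4.670, Gamma 8.647, Delta 5.493, Epsilon 18.319, Zeta 5.295.
Rounding down: Alpha 5, Beta 4, Gamma 8, Delta 5, Epsilon 18, Zeta 5 (total 45).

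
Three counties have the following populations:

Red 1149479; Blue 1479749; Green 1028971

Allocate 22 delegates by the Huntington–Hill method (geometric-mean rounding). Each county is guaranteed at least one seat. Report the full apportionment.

With divisor 166582: modified quotas Red 6.900, Blue 8.883, Green 6.177.
Geometric-mean thresholds: Red √(6·7)=6.481, Blue √(8·9)=8.485, Green √(6·7)=6.481.
Each quota rounded against its threshold gives Red 7, Blue 9, Green 6 (total 22).

Red=7; Blue=9; Green=6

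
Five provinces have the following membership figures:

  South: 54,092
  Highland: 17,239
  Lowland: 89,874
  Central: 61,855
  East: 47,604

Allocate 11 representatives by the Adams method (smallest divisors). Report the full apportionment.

Standard divisor 270664/11 ≈ 24605.818; standard quotas: South 2.198, Highland 0.701, Lowland 3.653, Central 2.514, East 1.935.
Rounding up gives 3, 1, 4, 3, 2 = 13 seats, so the divisor must be adjusted.
With modified divisor 30400: modified quotas South 1.779, Highland 0.567, Lowland 2.956, Central 2.035, East 1.566.
Rounding up: South 2, Highland 1, Lowland 3, Central 3, East 2 (total 11).

South 2; Highland 1; Lowland 3; Central 3; East 2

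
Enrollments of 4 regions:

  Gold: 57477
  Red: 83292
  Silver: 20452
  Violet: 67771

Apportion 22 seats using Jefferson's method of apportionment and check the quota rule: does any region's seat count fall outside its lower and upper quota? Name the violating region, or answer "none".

none

Standard quotas: Gold 5.522, Red 8.002, Silver 1.965, Violet 6.511.
Jefferson allocation: Gold 5, Red 8, Silver 2, Violet 7.
Every allocation lies between the lower and upper quota.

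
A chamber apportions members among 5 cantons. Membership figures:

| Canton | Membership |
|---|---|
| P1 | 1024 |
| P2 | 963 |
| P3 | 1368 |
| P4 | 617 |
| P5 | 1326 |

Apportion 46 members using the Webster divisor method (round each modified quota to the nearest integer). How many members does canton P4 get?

5

Standard divisor 5298/46 ≈ 115.174; standard quotas: P1 8.891, P2 8.361, P3 11.878, P4 5.357, P5 11.513.
Rounding to the nearest integer gives P1 9, P2 8, P3 12, P4 5, P5 12 — total 46, matching the house size, so no adjustment is needed.
P4 receives 5.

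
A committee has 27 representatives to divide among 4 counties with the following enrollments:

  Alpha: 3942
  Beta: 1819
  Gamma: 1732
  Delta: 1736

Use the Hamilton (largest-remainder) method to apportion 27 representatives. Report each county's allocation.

Alpha: 12, Beta: 5, Gamma: 5, Delta: 5

Standard divisor: 9229 ÷ 27 ≈ 341.815.
Standard quotas: Alpha 11.533, Beta 5.322, Gamma 5.067, Delta 5.079.
Lower quotas: Alpha 11, Beta 5, Gamma 5, Delta 5 (sum 26, leaving 1 seat).
Remainders in descending order: Alpha 0.533, Beta 0.322, Delta 0.079, Gamma 0.067.
The surplus seat goes to Alpha.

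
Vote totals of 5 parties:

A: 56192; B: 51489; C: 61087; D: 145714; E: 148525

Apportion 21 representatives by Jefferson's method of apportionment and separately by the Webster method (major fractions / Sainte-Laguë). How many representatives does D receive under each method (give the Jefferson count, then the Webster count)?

7 and 6

Jefferson: A 2, B 2, C 3, D 7, E 7.
Webster: A 3, B 2, C 3, D 6, E 7.
D gets 7 under Jefferson and 6 under Webster.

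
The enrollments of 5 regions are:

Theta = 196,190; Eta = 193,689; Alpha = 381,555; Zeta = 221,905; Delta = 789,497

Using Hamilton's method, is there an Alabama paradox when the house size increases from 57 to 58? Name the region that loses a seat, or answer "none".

Theta

At 57 seats: Theta 7, Eta 6, Alpha 12, Zeta 7, Delta 25.
At 58 seats: Theta 6, Eta 6, Alpha 13, Zeta 7, Delta 26.
Theta drops from 7 to 6.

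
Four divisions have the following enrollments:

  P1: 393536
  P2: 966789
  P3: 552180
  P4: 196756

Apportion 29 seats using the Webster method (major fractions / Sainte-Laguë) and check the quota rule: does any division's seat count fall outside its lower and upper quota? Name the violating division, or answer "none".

Standard quotas: P1 5.411, P2 13.292, P3 7.592, P4 2.705.
Webster allocation: P1 5, P2 13, P3 8, P4 3.
Every allocation lies between the lower and upper quota.

none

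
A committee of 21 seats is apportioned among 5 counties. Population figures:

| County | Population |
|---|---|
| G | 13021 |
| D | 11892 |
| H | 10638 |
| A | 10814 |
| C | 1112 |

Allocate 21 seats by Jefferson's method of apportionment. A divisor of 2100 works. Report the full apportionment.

G: 6; D: 5; H: 5; A: 5; C: 0

With modified divisor 2100: modified quotas G 6.200, D 5.663, H 5.066, A 5.150, C 0.530.
Rounding down: G 6, D 5, H 5, A 5, C 0 (total 21).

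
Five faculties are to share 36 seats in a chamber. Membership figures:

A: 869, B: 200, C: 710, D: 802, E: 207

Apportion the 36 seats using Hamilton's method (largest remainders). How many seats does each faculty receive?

Total 2788; standard divisor 2788/36 ≈ 77.444.
Standard quotas: A 11.221, B 2.582, C 9.168, D 10.356, E 2.673.
Lower quotas: A 11, B 2, C 9, D 10, E 2 (sum 34, leaving 2 seats).
Remainders in descending order: E 0.673, B 0.582, D 0.356, A 0.221, C 0.168.
Largest remainders: E, B receive the extra seats.

A: 11, B: 3, C: 9, D: 10, E: 3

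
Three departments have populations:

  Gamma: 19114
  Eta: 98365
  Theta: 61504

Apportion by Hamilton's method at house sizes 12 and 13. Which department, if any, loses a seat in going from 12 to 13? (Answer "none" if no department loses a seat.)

none

At 12 seats: Gamma 1, Eta 7, Theta 4.
At 13 seats: Gamma 1, Eta 7, Theta 5.
No department's allocation decreased.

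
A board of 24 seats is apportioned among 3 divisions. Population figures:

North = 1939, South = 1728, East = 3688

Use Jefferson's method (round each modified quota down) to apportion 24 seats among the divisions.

Standard divisor 7355/24 ≈ 306.458; standard quotas: North 6.327, South 5.639, East 12.034.
Rounding down gives 6, 5, 12 = 23 seats, so the divisor must be adjusted.
With modified divisor 286: modified quotas North 6.780, South 6.042, East 12.895.
Rounding down: North 6, South 6, East 12 (total 24).

North: 6, South: 6, East: 12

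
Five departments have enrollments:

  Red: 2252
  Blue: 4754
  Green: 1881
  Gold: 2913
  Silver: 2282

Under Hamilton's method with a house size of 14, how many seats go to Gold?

Total 14082; standard divisor 14082/14 ≈ 1005.857.
Standard quotas: Red 2.239, Blue 4.726, Green 1.870, Gold 2.896, Silver 2.269.
Lower quotas: Red 2, Blue 4, Green 1, Gold 2, Silver 2 (sum 11, leaving 3 seats).
Remainders in descending order: Gold 0.896, Green 0.870, Blue 0.726, Silver 0.269, Red 0.239.
Largest remainders: Gold, Green, Blue receive the extra seats.
Gold receives 3.

3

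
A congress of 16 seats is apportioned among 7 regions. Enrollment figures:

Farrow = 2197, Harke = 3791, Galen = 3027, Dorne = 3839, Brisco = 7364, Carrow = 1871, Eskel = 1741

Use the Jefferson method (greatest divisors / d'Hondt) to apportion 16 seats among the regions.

Standard divisor 23830/16 ≈ 1489.375; standard quotas: Farrow 1.475, Harke 2.545, Galen 2.032, Dorne 2.578, Brisco 4.944, Carrow 1.256, Eskel 1.169.
Rounding down gives 1, 2, 2, 2, 4, 1, 1 = 13 seats, so the divisor must be adjusted.
With modified divisor 1250: modified quotas Farrow 1.758, Harke 3.033, Galen 2.422, Dorne 3.071, Brisco 5.891, Carrow 1.497, Eskel 1.393.
Rounding down: Farrow 1, Harke 3, Galen 2, Dorne 3, Brisco 5, Carrow 1, Eskel 1 (total 16).

Farrow 1, Harke 3, Galen 2, Dorne 3, Brisco 5, Carrow 1, Eskel 1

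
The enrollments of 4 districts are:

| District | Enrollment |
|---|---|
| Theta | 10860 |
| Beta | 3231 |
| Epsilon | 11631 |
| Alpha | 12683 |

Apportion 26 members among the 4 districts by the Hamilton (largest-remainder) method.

Theta: 7; Beta: 2; Epsilon: 8; Alpha: 9

The standard divisor is 38405/26 ≈ 1477.115.
Standard quotas: Theta 7.3522, Beta 2.1874, Epsilon 7.8741, Alpha 8.5863.
Lower quotas: Theta 7, Beta 2, Epsilon 7, Alpha 8 (sum 24, leaving 2 seats).
Remainders in descending order: Epsilon 0.8741, Alpha 0.5863, Theta 0.3522, Beta 0.1874.
The surplus seats go to Epsilon, Alpha.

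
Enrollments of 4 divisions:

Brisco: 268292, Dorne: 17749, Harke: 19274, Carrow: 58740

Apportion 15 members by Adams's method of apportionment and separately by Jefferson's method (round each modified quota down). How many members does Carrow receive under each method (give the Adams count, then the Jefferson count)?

3 and 2

Adams: Brisco 10, Dorne 1, Harke 1, Carrow 3.
Jefferson: Brisco 13, Dorne 0, Harke 0, Carrow 2.
Carrow gets 3 under Adams and 2 under Jefferson.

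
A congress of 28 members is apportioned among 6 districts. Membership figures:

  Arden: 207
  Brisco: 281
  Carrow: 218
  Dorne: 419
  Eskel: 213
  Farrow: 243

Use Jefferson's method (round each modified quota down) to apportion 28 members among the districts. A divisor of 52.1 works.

With modified divisor 52.1: modified quotas Arden 3.973, Brisco 5.393, Carrow 4.184, Dorne 8.042, Eskel 4.088, Farrow 4.664.
Rounding down: Arden 3, Brisco 5, Carrow 4, Dorne 8, Eskel 4, Farrow 4 (total 28).

Arden 3, Brisco 5, Carrow 4, Dorne 8, Eskel 4, Farrow 4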